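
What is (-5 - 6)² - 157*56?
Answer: -8671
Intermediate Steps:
(-5 - 6)² - 157*56 = (-11)² - 8792 = 121 - 8792 = -8671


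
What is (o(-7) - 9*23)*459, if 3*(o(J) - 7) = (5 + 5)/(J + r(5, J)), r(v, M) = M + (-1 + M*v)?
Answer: -459153/5 ≈ -91831.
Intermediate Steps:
r(v, M) = -1 + M + M*v
o(J) = 7 + 10/(3*(-1 + 7*J)) (o(J) = 7 + ((5 + 5)/(J + (-1 + J + J*5)))/3 = 7 + (10/(J + (-1 + J + 5*J)))/3 = 7 + (10/(J + (-1 + 6*J)))/3 = 7 + (10/(-1 + 7*J))/3 = 7 + 10/(3*(-1 + 7*J)))
(o(-7) - 9*23)*459 = ((-11 + 147*(-7))/(3*(-1 + 7*(-7))) - 9*23)*459 = ((-11 - 1029)/(3*(-1 - 49)) - 207)*459 = ((⅓)*(-1040)/(-50) - 207)*459 = ((⅓)*(-1/50)*(-1040) - 207)*459 = (104/15 - 207)*459 = -3001/15*459 = -459153/5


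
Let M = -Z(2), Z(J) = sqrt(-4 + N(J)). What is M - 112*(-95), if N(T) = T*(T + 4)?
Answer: 10640 - 2*sqrt(2) ≈ 10637.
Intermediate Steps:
N(T) = T*(4 + T)
Z(J) = sqrt(-4 + J*(4 + J))
M = -2*sqrt(2) (M = -sqrt(-4 + 2*(4 + 2)) = -sqrt(-4 + 2*6) = -sqrt(-4 + 12) = -sqrt(8) = -2*sqrt(2) ≈ -2.8284)
M - 112*(-95) = -2*sqrt(2) - 112*(-95) = -2*sqrt(2) + 10640 = 10640 - 2*sqrt(2)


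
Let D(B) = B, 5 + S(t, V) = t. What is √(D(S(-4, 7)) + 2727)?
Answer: 3*√302 ≈ 52.134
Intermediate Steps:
S(t, V) = -5 + t
√(D(S(-4, 7)) + 2727) = √((-5 - 4) + 2727) = √(-9 + 2727) = √2718 = 3*√302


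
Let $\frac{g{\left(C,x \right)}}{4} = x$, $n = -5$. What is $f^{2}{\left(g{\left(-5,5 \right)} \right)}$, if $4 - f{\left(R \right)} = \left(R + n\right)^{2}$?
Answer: $48841$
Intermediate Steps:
$g{\left(C,x \right)} = 4 x$
$f{\left(R \right)} = 4 - \left(-5 + R\right)^{2}$ ($f{\left(R \right)} = 4 - \left(R - 5\right)^{2} = 4 - \left(-5 + R\right)^{2}$)
$f^{2}{\left(g{\left(-5,5 \right)} \right)} = \left(4 - \left(-5 + 4 \cdot 5\right)^{2}\right)^{2} = \left(4 - \left(-5 + 20\right)^{2}\right)^{2} = \left(4 - 15^{2}\right)^{2} = \left(4 - 225\right)^{2} = \left(-221\right)^{2} = 48841$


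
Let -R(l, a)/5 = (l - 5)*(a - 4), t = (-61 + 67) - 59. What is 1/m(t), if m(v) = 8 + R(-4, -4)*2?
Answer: -1/712 ≈ -0.0014045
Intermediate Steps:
t = -53 (t = 6 - 59 = -53)
R(l, a) = -5*(-5 + l)*(-4 + a) (R(l, a) = -5*(l - 5)*(a - 4) = -5*(-5 + l)*(-4 + a))
m(v) = -712 (m(v) = 8 + (-100 + 20*(-4) + 25*(-4) - 5*(-4)*(-4))*2 = 8 + (-100 - 80 - 100 - 80)*2 = 8 - 360*2 = 8 - 720 = -712)
1/m(t) = 1/(-712) = -1/712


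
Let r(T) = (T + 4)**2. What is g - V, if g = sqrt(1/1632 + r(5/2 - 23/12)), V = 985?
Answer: -985 + sqrt(3497002)/408 ≈ -980.42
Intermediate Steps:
r(T) = (4 + T)**2
g = sqrt(3497002)/408 (g = sqrt(1/1632 + (4 + (5/2 - 23/12))**2) = sqrt(1/1632 + (4 + 7/12)**2) = sqrt(1/1632 + (55/12)**2) = sqrt(1/1632 + 3025/144) = sqrt(102853/4896) = sqrt(3497002)/408 ≈ 4.5834)
g - V = sqrt(3497002)/408 - 1*985 = sqrt(3497002)/408 - 985 = -985 + sqrt(3497002)/408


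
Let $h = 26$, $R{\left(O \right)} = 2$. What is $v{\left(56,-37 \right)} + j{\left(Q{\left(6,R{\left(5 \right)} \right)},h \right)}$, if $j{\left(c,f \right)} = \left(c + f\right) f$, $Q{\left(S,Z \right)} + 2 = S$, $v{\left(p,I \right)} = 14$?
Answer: $794$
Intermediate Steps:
$Q{\left(S,Z \right)} = -2 + S$
$j{\left(c,f \right)} = f \left(c + f\right)$
$v{\left(56,-37 \right)} + j{\left(Q{\left(6,R{\left(5 \right)} \right)},h \right)} = 14 + 26 \left(\left(-2 + 6\right) + 26\right) = 14 + 26 \left(4 + 26\right) = 14 + 26 \cdot 30 = 14 + 780 = 794$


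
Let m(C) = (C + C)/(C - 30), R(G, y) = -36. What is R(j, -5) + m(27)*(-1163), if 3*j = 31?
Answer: 20898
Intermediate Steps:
j = 31/3 (j = (1/3)*31 = 31/3 ≈ 10.333)
m(C) = 2*C/(-30 + C) (m(C) = (2*C)/(-30 + C) = 2*C/(-30 + C))
R(j, -5) + m(27)*(-1163) = -36 + (2*27/(-30 + 27))*(-1163) = -36 + (2*27/(-3))*(-1163) = -36 + (2*27*(-1/3))*(-1163) = -36 - 18*(-1163) = -36 + 20934 = 20898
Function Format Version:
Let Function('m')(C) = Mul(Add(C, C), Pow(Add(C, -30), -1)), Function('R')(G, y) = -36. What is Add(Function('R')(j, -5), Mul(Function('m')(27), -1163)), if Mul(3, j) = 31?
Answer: 20898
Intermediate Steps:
j = Rational(31, 3) (j = Mul(Rational(1, 3), 31) = Rational(31, 3) ≈ 10.333)
Function('m')(C) = Mul(2, C, Pow(Add(-30, C), -1)) (Function('m')(C) = Mul(Mul(2, C), Pow(Add(-30, C), -1)) = Mul(2, C, Pow(Add(-30, C), -1)))
Add(Function('R')(j, -5), Mul(Function('m')(27), -1163)) = Add(-36, Mul(Mul(2, 27, Pow(Add(-30, 27), -1)), -1163)) = Add(-36, Mul(Mul(2, 27, Pow(-3, -1)), -1163)) = Add(-36, Mul(Mul(2, 27, Rational(-1, 3)), -1163)) = Add(-36, Mul(-18, -1163)) = Add(-36, 20934) = 20898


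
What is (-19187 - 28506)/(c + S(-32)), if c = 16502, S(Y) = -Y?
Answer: -47693/16534 ≈ -2.8845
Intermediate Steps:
(-19187 - 28506)/(c + S(-32)) = (-19187 - 28506)/(16502 - 1*(-32)) = -47693/(16502 + 32) = -47693/16534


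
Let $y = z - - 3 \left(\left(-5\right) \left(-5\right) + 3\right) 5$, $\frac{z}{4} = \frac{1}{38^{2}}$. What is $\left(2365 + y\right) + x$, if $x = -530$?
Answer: $\frac{814056}{361} \approx 2255.0$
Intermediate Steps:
$z = \frac{1}{361}$ ($z = \frac{4}{38^{2}} = \frac{4}{1444} = 4 \cdot \frac{1}{1444} = \frac{1}{361} \approx 0.0027701$)
$y = \frac{151621}{361}$ ($y = \frac{1}{361} - - 3 \left(\left(-5\right) \left(-5\right) + 3\right) 5 = \frac{1}{361} - - 3 \left(25 + 3\right) 5 = \frac{1}{361} - \left(-3\right) 28 \cdot 5 = \frac{1}{361} - \left(-84\right) 5 = \frac{1}{361} - -420 = \frac{1}{361} + 420 = \frac{151621}{361} \approx 420.0$)
$\left(2365 + y\right) + x = \left(2365 + \frac{151621}{361}\right) - 530 = \frac{1005386}{361} - 530 = \frac{814056}{361}$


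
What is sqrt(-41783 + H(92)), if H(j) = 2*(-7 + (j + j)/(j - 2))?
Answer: I*sqrt(9403405)/15 ≈ 204.43*I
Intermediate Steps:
H(j) = -14 + 4*j/(-2 + j) (H(j) = 2*(-7 + (2*j)/(-2 + j)) = 2*(-7 + 2*j/(-2 + j)) = -14 + 4*j/(-2 + j))
sqrt(-41783 + H(92)) = sqrt(-41783 + 2*(14 - 5*92)/(-2 + 92)) = sqrt(-41783 + 2*(14 - 460)/90) = sqrt(-41783 + 2*(1/90)*(-446)) = sqrt(-41783 - 446/45) = sqrt(-1880681/45) = I*sqrt(9403405)/15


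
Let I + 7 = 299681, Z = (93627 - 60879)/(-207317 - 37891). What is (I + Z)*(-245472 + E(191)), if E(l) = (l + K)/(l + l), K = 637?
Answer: -143550185503559403/1951447 ≈ -7.3561e+10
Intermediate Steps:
Z = -2729/20434 (Z = 32748/(-245208) = 32748*(-1/245208) = -2729/20434 ≈ -0.13355)
E(l) = (637 + l)/(2*l) (E(l) = (l + 637)/(l + l) = (637 + l)/((2*l)) = (637 + l)*(1/(2*l)) = (637 + l)/(2*l))
I = 299674 (I = -7 + 299681 = 299674)
(I + Z)*(-245472 + E(191)) = (299674 - 2729/20434)*(-245472 + (½)*(637 + 191)/191) = 6123535787*(-245472 + (½)*(1/191)*828)/20434 = 6123535787*(-245472 + 414/191)/20434 = (6123535787/20434)*(-46884738/191) = -143550185503559403/1951447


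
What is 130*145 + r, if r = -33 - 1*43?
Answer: 18774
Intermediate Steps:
r = -76 (r = -33 - 43 = -76)
130*145 + r = 130*145 - 76 = 18850 - 76 = 18774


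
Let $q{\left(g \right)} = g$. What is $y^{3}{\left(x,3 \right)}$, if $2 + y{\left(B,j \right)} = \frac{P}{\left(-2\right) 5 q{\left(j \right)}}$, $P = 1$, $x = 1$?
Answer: $- \frac{226981}{27000} \approx -8.4067$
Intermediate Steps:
$y{\left(B,j \right)} = -2 - \frac{1}{10 j}$ ($y{\left(B,j \right)} = -2 + 1 \frac{1}{\left(-2\right) 5 j} = -2 + 1 \frac{1}{\left(-10\right) j} = -2 + 1 \left(- \frac{1}{10 j}\right) = -2 - \frac{1}{10 j}$)
$y^{3}{\left(x,3 \right)} = \left(-2 - \frac{1}{10 \cdot 3}\right)^{3} = \left(-2 - \frac{1}{30}\right)^{3} = \left(- \frac{61}{30}\right)^{3} = - \frac{226981}{27000}$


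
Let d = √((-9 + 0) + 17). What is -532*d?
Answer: -1064*√2 ≈ -1504.7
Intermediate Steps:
d = 2*√2 (d = √(-9 + 17) = √8 = 2*√2 ≈ 2.8284)
-532*d = -1064*√2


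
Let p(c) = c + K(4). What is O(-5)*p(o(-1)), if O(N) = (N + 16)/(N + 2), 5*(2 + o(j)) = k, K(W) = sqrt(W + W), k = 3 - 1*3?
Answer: 22/3 - 22*sqrt(2)/3 ≈ -3.0376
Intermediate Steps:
k = 0 (k = 3 - 3 = 0)
K(W) = sqrt(2)*sqrt(W) (K(W) = sqrt(2*W) = sqrt(2)*sqrt(W))
o(j) = -2 (o(j) = -2 + (1/5)*0 = -2 + 0 = -2)
p(c) = c + 2*sqrt(2) (p(c) = c + sqrt(2)*sqrt(4) = c + sqrt(2)*2 = c + 2*sqrt(2))
O(N) = (16 + N)/(2 + N)
O(-5)*p(o(-1)) = ((16 - 5)/(2 - 5))*(-2 + 2*sqrt(2)) = (11/(-3))*(-2 + 2*sqrt(2)) = (-1/3*11)*(-2 + 2*sqrt(2)) = -11*(-2 + 2*sqrt(2))/3 = 22/3 - 22*sqrt(2)/3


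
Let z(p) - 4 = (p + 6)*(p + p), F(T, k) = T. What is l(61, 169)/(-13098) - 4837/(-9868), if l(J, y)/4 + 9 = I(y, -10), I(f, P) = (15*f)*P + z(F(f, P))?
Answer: -211766869/21541844 ≈ -9.8305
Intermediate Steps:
z(p) = 4 + 2*p*(6 + p) (z(p) = 4 + (p + 6)*(p + p) = 4 + (6 + p)*(2*p) = 4 + 2*p*(6 + p))
I(f, P) = 4 + 2*f**2 + 12*f + 15*P*f (I(f, P) = (15*f)*P + (4 + 2*f**2 + 12*f) = 15*P*f + (4 + 2*f**2 + 12*f) = 4 + 2*f**2 + 12*f + 15*P*f)
l(J, y) = -20 - 552*y + 8*y**2 (l(J, y) = -36 + 4*(4 + 2*y**2 + 12*y + 15*(-10)*y) = -36 + 4*(4 + 2*y**2 + 12*y - 150*y) = -36 + 4*(4 - 138*y + 2*y**2) = -36 + (16 - 552*y + 8*y**2) = -20 - 552*y + 8*y**2)
l(61, 169)/(-13098) - 4837/(-9868) = (-20 - 552*169 + 8*169**2)/(-13098) - 4837/(-9868) = (-20 - 93288 + 8*28561)*(-1/13098) - 4837*(-1/9868) = (-20 - 93288 + 228488)*(-1/13098) + 4837/9868 = 135180*(-1/13098) + 4837/9868 = -22530/2183 + 4837/9868 = -211766869/21541844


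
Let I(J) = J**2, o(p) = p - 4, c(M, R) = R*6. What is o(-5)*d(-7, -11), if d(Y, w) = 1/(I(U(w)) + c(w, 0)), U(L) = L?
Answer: -9/121 ≈ -0.074380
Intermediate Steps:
c(M, R) = 6*R
o(p) = -4 + p
d(Y, w) = w**(-2) (d(Y, w) = 1/(w**2 + 6*0) = 1/(w**2 + 0) = 1/(w**2) = w**(-2))
o(-5)*d(-7, -11) = (-4 - 5)/(-11)**2 = -9*1/121 = -9/121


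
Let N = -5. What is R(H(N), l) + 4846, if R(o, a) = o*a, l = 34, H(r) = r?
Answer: 4676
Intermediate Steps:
R(o, a) = a*o
R(H(N), l) + 4846 = 34*(-5) + 4846 = -170 + 4846 = 4676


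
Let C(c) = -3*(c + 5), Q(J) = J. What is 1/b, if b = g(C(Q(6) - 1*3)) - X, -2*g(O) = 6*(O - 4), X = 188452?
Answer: -1/188368 ≈ -5.3088e-6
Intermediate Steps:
C(c) = -15 - 3*c (C(c) = -3*(5 + c) = -15 - 3*c)
g(O) = 12 - 3*O (g(O) = -3*(O - 4) = -3*(-4 + O) = -(-24 + 6*O)/2 = 12 - 3*O)
b = -188368 (b = (12 - 3*(-15 - 3*(6 - 1*3))) - 1*188452 = (12 - 3*(-15 - 3*(6 - 3))) - 188452 = (12 - 3*(-15 - 3*3)) - 188452 = (12 - 3*(-15 - 9)) - 188452 = (12 - 3*(-24)) - 188452 = (12 + 72) - 188452 = 84 - 188452 = -188368)
1/b = 1/(-188368) = -1/188368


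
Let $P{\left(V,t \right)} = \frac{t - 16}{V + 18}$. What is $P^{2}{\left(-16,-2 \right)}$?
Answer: $81$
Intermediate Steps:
$P{\left(V,t \right)} = \frac{-16 + t}{18 + V}$
$P^{2}{\left(-16,-2 \right)} = \left(\frac{-16 - 2}{18 - 16}\right)^{2} = \left(\frac{1}{2} \left(-18\right)\right)^{2} = \left(-9\right)^{2} = 81$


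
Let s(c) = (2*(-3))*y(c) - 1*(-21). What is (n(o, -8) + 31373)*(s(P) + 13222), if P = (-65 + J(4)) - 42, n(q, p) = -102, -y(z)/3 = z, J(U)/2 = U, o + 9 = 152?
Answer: 358396931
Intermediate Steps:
o = 143 (o = -9 + 152 = 143)
J(U) = 2*U
y(z) = -3*z
P = -99 (P = (-65 + 2*4) - 42 = (-65 + 8) - 42 = -57 - 42 = -99)
s(c) = 21 + 18*c (s(c) = (2*(-3))*(-3*c) - 1*(-21) = -(-18)*c + 21 = 18*c + 21 = 21 + 18*c)
(n(o, -8) + 31373)*(s(P) + 13222) = (-102 + 31373)*((21 + 18*(-99)) + 13222) = 31271*((21 - 1782) + 13222) = 31271*(-1761 + 13222) = 31271*11461 = 358396931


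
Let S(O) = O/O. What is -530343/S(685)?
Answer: -530343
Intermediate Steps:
S(O) = 1
-530343/S(685) = -530343/1 = -530343*1 = -530343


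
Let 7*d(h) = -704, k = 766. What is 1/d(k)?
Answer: -7/704 ≈ -0.0099432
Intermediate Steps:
d(h) = -704/7 (d(h) = (⅐)*(-704) = -704/7)
1/d(k) = 1/(-704/7) = -7/704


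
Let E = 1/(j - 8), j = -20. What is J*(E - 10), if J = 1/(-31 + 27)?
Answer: 281/112 ≈ 2.5089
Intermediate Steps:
J = -¼ (J = 1/(-4) = -¼ ≈ -0.25000)
E = -1/28 (E = 1/(-20 - 8) = 1/(-28) = -1/28 ≈ -0.035714)
J*(E - 10) = -(-1/28 - 10)/4 = -¼*(-281/28) = 281/112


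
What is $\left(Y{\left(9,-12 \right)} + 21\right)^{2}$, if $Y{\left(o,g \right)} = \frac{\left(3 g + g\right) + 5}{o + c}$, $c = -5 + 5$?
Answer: $\frac{21316}{81} \approx 263.16$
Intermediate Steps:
$c = 0$
$Y{\left(o,g \right)} = \frac{5 + 4 g}{o}$ ($Y{\left(o,g \right)} = \frac{\left(3 g + g\right) + 5}{o + 0} = \frac{4 g + 5}{o} = \frac{5 + 4 g}{o}$)
$\left(Y{\left(9,-12 \right)} + 21\right)^{2} = \left(\frac{5 + 4 \left(-12\right)}{9} + 21\right)^{2} = \left(\frac{5 - 48}{9} + 21\right)^{2} = \left(\frac{1}{9} \left(-43\right) + 21\right)^{2} = \left(- \frac{43}{9} + 21\right)^{2} = \left(\frac{146}{9}\right)^{2} = \frac{21316}{81}$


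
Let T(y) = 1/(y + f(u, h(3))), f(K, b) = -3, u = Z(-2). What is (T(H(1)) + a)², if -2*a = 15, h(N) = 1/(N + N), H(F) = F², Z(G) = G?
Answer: 64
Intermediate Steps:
u = -2
h(N) = 1/(2*N)
a = -15/2 (a = -½*15 = -15/2 ≈ -7.5000)
T(y) = 1/(-3 + y) (T(y) = 1/(y - 3) = 1/(-3 + y))
(T(H(1)) + a)² = (1/(-3 + 1²) - 15/2)² = (1/(-3 + 1) - 15/2)² = (1/(-2) - 15/2)² = (-½ - 15/2)² = (-8)² = 64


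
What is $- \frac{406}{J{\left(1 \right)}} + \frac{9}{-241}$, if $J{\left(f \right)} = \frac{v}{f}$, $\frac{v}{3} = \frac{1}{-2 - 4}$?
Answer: $\frac{195683}{241} \approx 811.96$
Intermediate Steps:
$v = - \frac{1}{2}$ ($v = \frac{3}{-2 - 4} = \frac{3}{-6} = 3 \left(- \frac{1}{6}\right) = - \frac{1}{2} \approx -0.5$)
$J{\left(f \right)} = - \frac{1}{2 f}$
$- \frac{406}{J{\left(1 \right)}} + \frac{9}{-241} = - \frac{406}{\left(- \frac{1}{2}\right) 1^{-1}} + \frac{9}{-241} = - \frac{406}{\left(- \frac{1}{2}\right) 1} + 9 \left(- \frac{1}{241}\right) = - \frac{406}{- \frac{1}{2}} - \frac{9}{241} = \left(-406\right) \left(-2\right) - \frac{9}{241} = 812 - \frac{9}{241} = \frac{195683}{241}$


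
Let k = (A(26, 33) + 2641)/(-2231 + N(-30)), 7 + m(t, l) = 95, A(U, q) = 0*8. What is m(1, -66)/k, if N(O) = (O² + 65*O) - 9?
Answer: -289520/2641 ≈ -109.63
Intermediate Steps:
A(U, q) = 0
m(t, l) = 88 (m(t, l) = -7 + 95 = 88)
N(O) = -9 + O² + 65*O
k = -2641/3290 (k = (0 + 2641)/(-2231 + (-9 + (-30)² + 65*(-30))) = 2641/(-2231 + (-9 + 900 - 1950)) = 2641/(-2231 - 1059) = 2641/(-3290) = 2641*(-1/3290) = -2641/3290 ≈ -0.80274)
m(1, -66)/k = 88/(-2641/3290) = 88*(-3290/2641) = -289520/2641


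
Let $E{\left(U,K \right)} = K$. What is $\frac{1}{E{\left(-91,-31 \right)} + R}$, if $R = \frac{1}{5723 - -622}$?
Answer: $- \frac{6345}{196694} \approx -0.032258$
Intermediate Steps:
$R = \frac{1}{6345}$ ($R = \frac{1}{5723 + \left(-856 + 1478\right)} = \frac{1}{5723 + 622} = \frac{1}{6345} \approx 0.0001576$)
$\frac{1}{E{\left(-91,-31 \right)} + R} = \frac{1}{-31 + \frac{1}{6345}} = \frac{1}{- \frac{196694}{6345}} = - \frac{6345}{196694}$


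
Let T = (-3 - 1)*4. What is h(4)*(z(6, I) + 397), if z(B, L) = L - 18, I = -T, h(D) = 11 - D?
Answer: 2765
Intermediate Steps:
T = -16 (T = -4*4 = -16)
I = 16 (I = -1*(-16) = 16)
z(B, L) = -18 + L
h(4)*(z(6, I) + 397) = (11 - 1*4)*((-18 + 16) + 397) = (11 - 4)*(-2 + 397) = 7*395 = 2765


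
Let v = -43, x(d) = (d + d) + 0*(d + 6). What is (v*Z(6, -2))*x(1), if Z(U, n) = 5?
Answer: -430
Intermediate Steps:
x(d) = 2*d (x(d) = 2*d + 0*(6 + d) = 2*d + 0 = 2*d)
(v*Z(6, -2))*x(1) = (-43*5)*(2*1) = -215*2 = -430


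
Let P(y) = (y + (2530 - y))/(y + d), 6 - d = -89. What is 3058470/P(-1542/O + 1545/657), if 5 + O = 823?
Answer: 871769059419/7553821 ≈ 1.1541e+5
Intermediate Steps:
d = 95 (d = 6 - 1*(-89) = 6 + 89 = 95)
O = 818 (O = -5 + 823 = 818)
P(y) = 2530/(95 + y) (P(y) = (y + (2530 - y))/(y + 95) = 2530/(95 + y))
3058470/P(-1542/O + 1545/657) = 3058470/((2530/(95 + (-1542/818 + 1545/657)))) = 3058470/((2530/(95 + (-1542*1/818 + 1545*(1/657))))) = 3058470/((2530/(95 + (-771/409 + 515/219)))) = 3058470/((2530/(95 + 41786/89571))) = 3058470/((2530/(8551031/89571))) = 3058470/((2530*(89571/8551031))) = 3058470/(226614630/8551031) = 3058470*(8551031/226614630) = 871769059419/7553821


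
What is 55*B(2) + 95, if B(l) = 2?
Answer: 205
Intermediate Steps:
55*B(2) + 95 = 55*2 + 95 = 110 + 95 = 205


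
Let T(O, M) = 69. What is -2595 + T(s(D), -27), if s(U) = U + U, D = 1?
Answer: -2526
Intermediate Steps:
s(U) = 2*U
-2595 + T(s(D), -27) = -2595 + 69 = -2526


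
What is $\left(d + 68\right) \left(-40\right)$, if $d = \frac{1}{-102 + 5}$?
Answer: $- \frac{263800}{97} \approx -2719.6$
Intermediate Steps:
$d = - \frac{1}{97}$ ($d = \frac{1}{-97} = - \frac{1}{97} \approx -0.010309$)
$\left(d + 68\right) \left(-40\right) = \left(- \frac{1}{97} + 68\right) \left(-40\right) = \frac{6595}{97} \left(-40\right) = - \frac{263800}{97}$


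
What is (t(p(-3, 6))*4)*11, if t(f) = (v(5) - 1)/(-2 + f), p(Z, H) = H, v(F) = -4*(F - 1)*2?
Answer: -363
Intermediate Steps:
v(F) = 8 - 8*F (v(F) = -4*(-1 + F)*2 = (4 - 4*F)*2 = 8 - 8*F)
t(f) = -33/(-2 + f) (t(f) = ((8 - 8*5) - 1)/(-2 + f) = ((8 - 40) - 1)/(-2 + f) = (-32 - 1)/(-2 + f) = -33/(-2 + f))
(t(p(-3, 6))*4)*11 = (-33/(-2 + 6)*4)*11 = (-33/4*4)*11 = (-33*¼*4)*11 = -33/4*4*11 = -33*11 = -363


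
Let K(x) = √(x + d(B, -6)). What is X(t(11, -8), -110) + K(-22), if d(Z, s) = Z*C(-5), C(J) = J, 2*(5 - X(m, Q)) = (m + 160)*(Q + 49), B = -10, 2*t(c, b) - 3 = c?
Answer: 10197/2 + 2*√7 ≈ 5103.8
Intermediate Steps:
t(c, b) = 3/2 + c/2
X(m, Q) = 5 - (49 + Q)*(160 + m)/2 (X(m, Q) = 5 - (m + 160)*(Q + 49)/2 = 5 - (160 + m)*(49 + Q)/2 = 5 - (49 + Q)*(160 + m)/2)
d(Z, s) = -5*Z (d(Z, s) = Z*(-5) = -5*Z)
K(x) = √(50 + x) (K(x) = √(x - 5*(-10)) = √(x + 50) = √(50 + x))
X(t(11, -8), -110) + K(-22) = (-3915 - 80*(-110) - 49*(3/2 + (½)*11)/2 - ½*(-110)*(3/2 + (½)*11)) + √(50 - 22) = (-3915 + 8800 - 49*(3/2 + 11/2)/2 - ½*(-110)*(3/2 + 11/2)) + √28 = (-3915 + 8800 - 49/2*7 - ½*(-110)*7) + 2*√7 = (-3915 + 8800 - 343/2 + 385) + 2*√7 = 10197/2 + 2*√7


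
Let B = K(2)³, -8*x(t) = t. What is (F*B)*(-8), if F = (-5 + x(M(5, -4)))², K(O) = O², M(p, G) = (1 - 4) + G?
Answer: -8712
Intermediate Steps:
M(p, G) = -3 + G
x(t) = -t/8
F = 1089/64 (F = (-5 - (-3 - 4)/8)² = (-5 - ⅛*(-7))² = (-5 + 7/8)² = (-33/8)² = 1089/64 ≈ 17.016)
B = 64 (B = (2²)³ = 4³ = 64)
(F*B)*(-8) = ((1089/64)*64)*(-8) = 1089*(-8) = -8712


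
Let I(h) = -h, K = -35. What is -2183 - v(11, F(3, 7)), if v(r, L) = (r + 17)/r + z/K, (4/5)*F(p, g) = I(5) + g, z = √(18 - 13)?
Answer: -24041/11 + √5/35 ≈ -2185.5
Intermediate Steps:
z = √5 ≈ 2.2361
F(p, g) = -25/4 + 5*g/4 (F(p, g) = 5*(-1*5 + g)/4 = 5*(-5 + g)/4 = -25/4 + 5*g/4)
v(r, L) = -√5/35 + (17 + r)/r (v(r, L) = (r + 17)/r + √5/(-35) = (17 + r)/r + √5*(-1/35) = (17 + r)/r - √5/35 = -√5/35 + (17 + r)/r)
-2183 - v(11, F(3, 7)) = -2183 - (1 + 17/11 - √5/35) = -2183 - (28/11 - √5/35) = -2183 + (-28/11 + √5/35) = -24041/11 + √5/35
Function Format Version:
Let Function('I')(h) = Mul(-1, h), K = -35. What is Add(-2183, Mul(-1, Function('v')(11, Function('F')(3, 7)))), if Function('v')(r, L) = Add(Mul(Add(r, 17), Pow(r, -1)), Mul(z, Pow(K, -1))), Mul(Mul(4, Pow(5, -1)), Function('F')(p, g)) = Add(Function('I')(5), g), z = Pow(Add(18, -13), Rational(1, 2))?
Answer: Add(Rational(-24041, 11), Mul(Rational(1, 35), Pow(5, Rational(1, 2)))) ≈ -2185.5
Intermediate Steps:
z = Pow(5, Rational(1, 2)) ≈ 2.2361
Function('F')(p, g) = Add(Rational(-25, 4), Mul(Rational(5, 4), g)) (Function('F')(p, g) = Mul(Rational(5, 4), Add(Mul(-1, 5), g)) = Mul(Rational(5, 4), Add(-5, g)) = Add(Rational(-25, 4), Mul(Rational(5, 4), g)))
Function('v')(r, L) = Add(Mul(Rational(-1, 35), Pow(5, Rational(1, 2))), Mul(Pow(r, -1), Add(17, r))) (Function('v')(r, L) = Add(Mul(Add(r, 17), Pow(r, -1)), Mul(Pow(5, Rational(1, 2)), Pow(-35, -1))) = Add(Mul(Add(17, r), Pow(r, -1)), Mul(Pow(5, Rational(1, 2)), Rational(-1, 35))) = Add(Mul(Pow(r, -1), Add(17, r)), Mul(Rational(-1, 35), Pow(5, Rational(1, 2)))) = Add(Mul(Rational(-1, 35), Pow(5, Rational(1, 2))), Mul(Pow(r, -1), Add(17, r))))
Add(-2183, Mul(-1, Function('v')(11, Function('F')(3, 7)))) = Add(-2183, Mul(-1, Add(1, Mul(17, Pow(11, -1)), Mul(Rational(-1, 35), Pow(5, Rational(1, 2)))))) = Add(-2183, Mul(-1, Add(1, Mul(17, Rational(1, 11)), Mul(Rational(-1, 35), Pow(5, Rational(1, 2)))))) = Add(-2183, Mul(-1, Add(1, Rational(17, 11), Mul(Rational(-1, 35), Pow(5, Rational(1, 2)))))) = Add(-2183, Mul(-1, Add(Rational(28, 11), Mul(Rational(-1, 35), Pow(5, Rational(1, 2)))))) = Add(-2183, Add(Rational(-28, 11), Mul(Rational(1, 35), Pow(5, Rational(1, 2))))) = Add(Rational(-24041, 11), Mul(Rational(1, 35), Pow(5, Rational(1, 2))))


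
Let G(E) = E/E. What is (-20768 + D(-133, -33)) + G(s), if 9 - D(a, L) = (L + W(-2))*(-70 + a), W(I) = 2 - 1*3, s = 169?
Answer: -27660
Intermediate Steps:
G(E) = 1
W(I) = -1 (W(I) = 2 - 3 = -1)
D(a, L) = 9 - (-1 + L)*(-70 + a) (D(a, L) = 9 - (L - 1)*(-70 + a) = 9 - (-1 + L)*(-70 + a))
(-20768 + D(-133, -33)) + G(s) = (-20768 + (-61 - 133 + 70*(-33) - 1*(-33)*(-133))) + 1 = (-20768 + (-61 - 133 - 2310 - 4389)) + 1 = (-20768 - 6893) + 1 = -27661 + 1 = -27660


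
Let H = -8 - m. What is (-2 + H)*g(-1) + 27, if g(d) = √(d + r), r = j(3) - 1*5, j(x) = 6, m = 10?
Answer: 27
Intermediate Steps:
H = -18 (H = -8 - 1*10 = -8 - 10 = -18)
r = 1 (r = 6 - 1*5 = 6 - 5 = 1)
g(d) = √(1 + d) (g(d) = √(d + 1) = √(1 + d))
(-2 + H)*g(-1) + 27 = (-2 - 18)*√(1 - 1) + 27 = -20*√0 + 27 = -20*0 + 27 = 0 + 27 = 27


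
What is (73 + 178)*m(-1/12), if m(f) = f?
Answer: -251/12 ≈ -20.917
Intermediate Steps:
(73 + 178)*m(-1/12) = (73 + 178)*(-1/12) = 251*(-1*1/12) = 251*(-1/12) = -251/12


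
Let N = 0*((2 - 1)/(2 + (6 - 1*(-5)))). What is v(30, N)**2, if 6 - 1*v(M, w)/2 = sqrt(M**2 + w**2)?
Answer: 2304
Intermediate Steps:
N = 0 (N = 0*(1/(2 + (6 + 5))) = 0*(1/(2 + 11)) = 0*(1/13) = 0)
v(M, w) = 12 - 2*sqrt(M**2 + w**2)
v(30, N)**2 = (12 - 2*sqrt(30**2 + 0**2))**2 = (12 - 2*sqrt(900 + 0))**2 = (12 - 2*sqrt(900))**2 = (12 - 2*30)**2 = (12 - 60)**2 = (-48)**2 = 2304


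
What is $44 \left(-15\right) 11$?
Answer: $-7260$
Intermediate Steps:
$44 \left(-15\right) 11 = \left(-660\right) 11 = -7260$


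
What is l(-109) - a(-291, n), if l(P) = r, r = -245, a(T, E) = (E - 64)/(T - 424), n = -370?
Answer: -175609/715 ≈ -245.61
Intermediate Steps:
a(T, E) = (-64 + E)/(-424 + T)
l(P) = -245
l(-109) - a(-291, n) = -245 - (-64 - 370)/(-424 - 291) = -245 - (-434)/(-715) = -245 - (-1)*(-434)/715 = -245 - 1*434/715 = -245 - 434/715 = -175609/715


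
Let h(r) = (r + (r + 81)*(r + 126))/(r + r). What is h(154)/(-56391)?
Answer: -4711/1240602 ≈ -0.0037973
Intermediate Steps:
h(r) = (r + (81 + r)*(126 + r))/(2*r) (h(r) = (r + (81 + r)*(126 + r))/((2*r)) = (r + (81 + r)*(126 + r))*(1/(2*r)) = (r + (81 + r)*(126 + r))/(2*r))
h(154)/(-56391) = (104 + (1/2)*154 + 5103/154)/(-56391) = (104 + 77 + 5103*(1/154))*(-1/56391) = (104 + 77 + 729/22)*(-1/56391) = (4711/22)*(-1/56391) = -4711/1240602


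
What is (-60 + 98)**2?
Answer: 1444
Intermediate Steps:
(-60 + 98)**2 = 38**2 = 1444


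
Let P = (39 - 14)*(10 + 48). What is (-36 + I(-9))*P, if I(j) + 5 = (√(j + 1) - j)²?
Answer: 46400 + 52200*I*√2 ≈ 46400.0 + 73822.0*I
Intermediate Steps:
P = 1450 (P = 25*58 = 1450)
I(j) = -5 + (√(1 + j) - j)² (I(j) = -5 + (√(j + 1) - j)² = -5 + (√(1 + j) - j)²)
(-36 + I(-9))*P = (-36 + (-5 + (-9 - √(1 - 9))²))*1450 = (-36 + (-5 + (-9 - √(-8))²))*1450 = (-36 + (-5 + (-9 - 2*I*√2)²))*1450 = (-41 + (-9 - 2*I*√2)²)*1450 = -59450 + 1450*(-9 - 2*I*√2)²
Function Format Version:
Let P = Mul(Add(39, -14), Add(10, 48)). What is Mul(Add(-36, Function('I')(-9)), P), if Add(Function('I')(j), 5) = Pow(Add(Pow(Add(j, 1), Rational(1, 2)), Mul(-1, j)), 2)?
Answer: Add(46400, Mul(52200, I, Pow(2, Rational(1, 2)))) ≈ Add(46400., Mul(73822., I))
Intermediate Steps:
P = 1450 (P = Mul(25, 58) = 1450)
Function('I')(j) = Add(-5, Pow(Add(Pow(Add(1, j), Rational(1, 2)), Mul(-1, j)), 2)) (Function('I')(j) = Add(-5, Pow(Add(Pow(Add(j, 1), Rational(1, 2)), Mul(-1, j)), 2)) = Add(-5, Pow(Add(Pow(Add(1, j), Rational(1, 2)), Mul(-1, j)), 2)))
Mul(Add(-36, Function('I')(-9)), P) = Mul(Add(-36, Add(-5, Pow(Add(-9, Mul(-1, Pow(Add(1, -9), Rational(1, 2)))), 2))), 1450) = Mul(Add(-36, Add(-5, Pow(Add(-9, Mul(-1, Pow(-8, Rational(1, 2)))), 2))), 1450) = Mul(Add(-36, Add(-5, Pow(Add(-9, Mul(-1, Mul(2, I, Pow(2, Rational(1, 2))))), 2))), 1450) = Mul(Add(-36, Add(-5, Pow(Add(-9, Mul(-2, I, Pow(2, Rational(1, 2)))), 2))), 1450) = Mul(Add(-41, Pow(Add(-9, Mul(-2, I, Pow(2, Rational(1, 2)))), 2)), 1450) = Add(-59450, Mul(1450, Pow(Add(-9, Mul(-2, I, Pow(2, Rational(1, 2)))), 2)))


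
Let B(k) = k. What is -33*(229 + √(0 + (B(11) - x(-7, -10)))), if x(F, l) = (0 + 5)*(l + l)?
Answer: -7557 - 33*√111 ≈ -7904.7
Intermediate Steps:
x(F, l) = 10*l (x(F, l) = 5*(2*l) = 10*l)
-33*(229 + √(0 + (B(11) - x(-7, -10)))) = -33*(229 + √(0 + (11 - 10*(-10)))) = -33*(229 + √(0 + (11 - 1*(-100)))) = -33*(229 + √(0 + (11 + 100))) = -33*(229 + √(0 + 111)) = -33*(229 + √111) = -7557 - 33*√111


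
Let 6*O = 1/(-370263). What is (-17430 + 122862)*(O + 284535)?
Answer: 11107554586135988/370263 ≈ 2.9999e+10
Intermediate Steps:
O = -1/2221578 (O = (⅙)/(-370263) = (⅙)*(-1/370263) = -1/2221578 ≈ -4.5013e-7)
(-17430 + 122862)*(O + 284535) = (-17430 + 122862)*(-1/2221578 + 284535) = 105432*(632116696229/2221578) = 11107554586135988/370263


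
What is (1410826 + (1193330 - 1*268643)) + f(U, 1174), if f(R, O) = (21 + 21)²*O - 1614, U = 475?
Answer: 4404835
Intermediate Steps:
f(R, O) = -1614 + 1764*O (f(R, O) = 42²*O - 1614 = 1764*O - 1614 = -1614 + 1764*O)
(1410826 + (1193330 - 1*268643)) + f(U, 1174) = (1410826 + (1193330 - 1*268643)) + (-1614 + 1764*1174) = (1410826 + (1193330 - 268643)) + (-1614 + 2070936) = (1410826 + 924687) + 2069322 = 2335513 + 2069322 = 4404835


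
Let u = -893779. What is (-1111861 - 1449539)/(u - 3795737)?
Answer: 213450/390793 ≈ 0.54620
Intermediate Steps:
(-1111861 - 1449539)/(u - 3795737) = (-1111861 - 1449539)/(-893779 - 3795737) = -2561400/(-4689516) = -2561400*(-1/4689516) = 213450/390793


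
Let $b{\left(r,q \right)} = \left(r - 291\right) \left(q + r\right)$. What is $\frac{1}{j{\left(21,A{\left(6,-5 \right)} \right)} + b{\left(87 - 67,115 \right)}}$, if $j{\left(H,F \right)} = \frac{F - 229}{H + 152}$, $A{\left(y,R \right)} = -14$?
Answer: $- \frac{173}{6329448} \approx -2.7333 \cdot 10^{-5}$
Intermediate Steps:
$b{\left(r,q \right)} = \left(-291 + r\right) \left(q + r\right)$
$j{\left(H,F \right)} = \frac{-229 + F}{152 + H}$
$\frac{1}{j{\left(21,A{\left(6,-5 \right)} \right)} + b{\left(87 - 67,115 \right)}} = \frac{1}{\frac{-229 - 14}{152 + 21} + \left(\left(87 - 67\right)^{2} - 33465 - 291 \left(87 - 67\right) + 115 \left(87 - 67\right)\right)} = \frac{1}{\frac{1}{173} \left(-243\right) + \left(20^{2} - 33465 - 5820 + 115 \cdot 20\right)} = \frac{1}{\frac{1}{173} \left(-243\right) + \left(400 - 33465 - 5820 + 2300\right)} = \frac{1}{- \frac{243}{173} - 36585} = \frac{1}{- \frac{6329448}{173}} = - \frac{173}{6329448}$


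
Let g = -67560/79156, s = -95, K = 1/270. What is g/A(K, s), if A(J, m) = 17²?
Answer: -16890/5719021 ≈ -0.0029533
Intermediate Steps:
K = 1/270 ≈ 0.0037037
A(J, m) = 289
g = -16890/19789 (g = -67560*1/79156 = -16890/19789 ≈ -0.85350)
g/A(K, s) = -16890/19789/289 = -16890/19789*1/289 = -16890/5719021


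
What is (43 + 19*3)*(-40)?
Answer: -4000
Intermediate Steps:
(43 + 19*3)*(-40) = (43 + 57)*(-40) = 100*(-40) = -4000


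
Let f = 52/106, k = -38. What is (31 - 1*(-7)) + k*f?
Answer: 1026/53 ≈ 19.358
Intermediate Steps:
f = 26/53 (f = 52*(1/106) = 26/53 ≈ 0.49057)
(31 - 1*(-7)) + k*f = (31 - 1*(-7)) - 38*26/53 = (31 + 7) - 988/53 = 38 - 988/53 = 1026/53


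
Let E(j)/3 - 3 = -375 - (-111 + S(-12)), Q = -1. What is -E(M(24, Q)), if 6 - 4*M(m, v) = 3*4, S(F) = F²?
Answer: 1215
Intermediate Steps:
M(m, v) = -3/2 (M(m, v) = 3/2 - 3*4/4 = 3/2 - ¼*12 = 3/2 - 3 = -3/2)
E(j) = -1215 (E(j) = 9 + 3*(-375 - (-111 + (-12)²)) = 9 + 3*(-375 - (-111 + 144)) = 9 + 3*(-375 - 1*33) = 9 + 3*(-375 - 33) = 9 + 3*(-408) = 9 - 1224 = -1215)
-E(M(24, Q)) = -1*(-1215) = 1215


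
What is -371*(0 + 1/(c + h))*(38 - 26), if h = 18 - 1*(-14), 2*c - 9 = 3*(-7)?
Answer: -2226/13 ≈ -171.23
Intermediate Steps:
c = -6 (c = 9/2 + (3*(-7))/2 = 9/2 + (½)*(-21) = 9/2 - 21/2 = -6)
h = 32 (h = 18 + 14 = 32)
-371*(0 + 1/(c + h))*(38 - 26) = -371*(0 + 1/(-6 + 32))*(38 - 26) = -371*(0 + 1/26)*12 = -371*12/26 = -371*6/13 = -2226/13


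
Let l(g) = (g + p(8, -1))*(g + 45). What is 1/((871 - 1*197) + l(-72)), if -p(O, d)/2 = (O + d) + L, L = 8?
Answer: 1/3428 ≈ 0.00029172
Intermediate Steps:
p(O, d) = -16 - 2*O - 2*d (p(O, d) = -2*((O + d) + 8) = -2*(8 + O + d) = -16 - 2*O - 2*d)
l(g) = (-30 + g)*(45 + g) (l(g) = (g + (-16 - 2*8 - 2*(-1)))*(g + 45) = (g + (-16 - 16 + 2))*(45 + g) = (g - 30)*(45 + g) = (-30 + g)*(45 + g))
1/((871 - 1*197) + l(-72)) = 1/((871 - 1*197) + (-1350 + (-72)² + 15*(-72))) = 1/((871 - 197) + (-1350 + 5184 - 1080)) = 1/(674 + 2754) = 1/3428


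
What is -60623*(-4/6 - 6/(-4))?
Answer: -303115/6 ≈ -50519.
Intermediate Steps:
-60623*(-4/6 - 6/(-4)) = -60623*(-4*⅙ - 6*(-¼)) = -60623*(-⅔ + 3/2) = -60623*⅚ = -303115/6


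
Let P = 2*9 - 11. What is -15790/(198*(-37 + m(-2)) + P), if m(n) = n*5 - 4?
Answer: 15790/10091 ≈ 1.5648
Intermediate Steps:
m(n) = -4 + 5*n (m(n) = 5*n - 4 = -4 + 5*n)
P = 7 (P = 18 - 11 = 7)
-15790/(198*(-37 + m(-2)) + P) = -15790/(198*(-37 + (-4 + 5*(-2))) + 7) = -15790/(198*(-37 + (-4 - 10)) + 7) = -15790/(198*(-37 - 14) + 7) = -15790/(198*(-51) + 7) = -15790/(-10098 + 7) = -15790/(-10091) = -15790*(-1/10091) = 15790/10091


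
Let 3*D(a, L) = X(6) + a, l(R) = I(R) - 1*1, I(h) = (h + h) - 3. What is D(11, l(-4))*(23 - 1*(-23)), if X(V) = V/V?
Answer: 184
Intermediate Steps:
X(V) = 1
I(h) = -3 + 2*h (I(h) = 2*h - 3 = -3 + 2*h)
l(R) = -4 + 2*R (l(R) = (-3 + 2*R) - 1*1 = (-3 + 2*R) - 1 = -4 + 2*R)
D(a, L) = ⅓ + a/3 (D(a, L) = (1 + a)/3 = ⅓ + a/3)
D(11, l(-4))*(23 - 1*(-23)) = (⅓ + (⅓)*11)*(23 - 1*(-23)) = (⅓ + 11/3)*(23 + 23) = 4*46 = 184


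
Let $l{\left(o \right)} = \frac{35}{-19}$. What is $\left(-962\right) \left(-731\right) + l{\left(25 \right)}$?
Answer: $\frac{13361183}{19} \approx 7.0322 \cdot 10^{5}$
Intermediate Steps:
$l{\left(o \right)} = - \frac{35}{19}$ ($l{\left(o \right)} = 35 \left(- \frac{1}{19}\right) = - \frac{35}{19}$)
$\left(-962\right) \left(-731\right) + l{\left(25 \right)} = \left(-962\right) \left(-731\right) - \frac{35}{19} = 703222 - \frac{35}{19} = \frac{13361183}{19}$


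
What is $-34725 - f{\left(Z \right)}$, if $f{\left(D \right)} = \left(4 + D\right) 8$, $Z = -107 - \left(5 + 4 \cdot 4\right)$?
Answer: $-33733$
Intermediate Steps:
$Z = -128$ ($Z = -107 - \left(5 + 16\right) = -107 - 21 = -128$)
$f{\left(D \right)} = 32 + 8 D$
$-34725 - f{\left(Z \right)} = -34725 - \left(32 + 8 \left(-128\right)\right) = -34725 - \left(32 - 1024\right) = -34725 - -992 = -34725 + 992 = -33733$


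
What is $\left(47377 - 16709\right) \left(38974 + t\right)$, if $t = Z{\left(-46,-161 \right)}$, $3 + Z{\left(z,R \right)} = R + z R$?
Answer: $1417352288$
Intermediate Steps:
$Z{\left(z,R \right)} = -3 + R + R z$ ($Z{\left(z,R \right)} = -3 + \left(R + z R\right) = -3 + \left(R + R z\right) = -3 + R + R z$)
$t = 7242$ ($t = -3 - 161 - -7406 = -3 - 161 + 7406 = 7242$)
$\left(47377 - 16709\right) \left(38974 + t\right) = \left(47377 - 16709\right) \left(38974 + 7242\right) = 30668 \cdot 46216 = 1417352288$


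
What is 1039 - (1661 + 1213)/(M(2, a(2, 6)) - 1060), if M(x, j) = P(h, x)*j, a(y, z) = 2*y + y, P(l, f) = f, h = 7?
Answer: 545873/524 ≈ 1041.7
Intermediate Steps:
a(y, z) = 3*y
M(x, j) = j*x (M(x, j) = x*j = j*x)
1039 - (1661 + 1213)/(M(2, a(2, 6)) - 1060) = 1039 - (1661 + 1213)/((3*2)*2 - 1060) = 1039 - 2874/(6*2 - 1060) = 1039 - 2874/(12 - 1060) = 1039 - 2874/(-1048) = 1039 - 2874*(-1)/1048 = 1039 - 1*(-1437/524) = 1039 + 1437/524 = 545873/524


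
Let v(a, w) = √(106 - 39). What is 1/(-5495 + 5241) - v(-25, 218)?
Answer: -1/254 - √67 ≈ -8.1893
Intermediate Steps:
v(a, w) = √67
1/(-5495 + 5241) - v(-25, 218) = 1/(-5495 + 5241) - √67 = 1/(-254) - √67 = -1/254 - √67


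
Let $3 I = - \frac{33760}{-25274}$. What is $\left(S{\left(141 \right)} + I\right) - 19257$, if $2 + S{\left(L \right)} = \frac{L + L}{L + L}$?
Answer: $- \frac{730073158}{37911} \approx -19258.0$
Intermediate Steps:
$I = \frac{16880}{37911}$ ($I = \frac{\left(-33760\right) \frac{1}{-25274}}{3} = \frac{\left(-33760\right) \left(- \frac{1}{25274}\right)}{3} = \frac{1}{3} \cdot \frac{16880}{12637} = \frac{16880}{37911} \approx 0.44525$)
$S{\left(L \right)} = -1$ ($S{\left(L \right)} = -2 + \frac{L + L}{L + L} = -2 + \frac{2 L}{2 L} = -2 + 2 L \frac{1}{2 L} = -2 + 1 = -1$)
$\left(S{\left(141 \right)} + I\right) - 19257 = \left(-1 + \frac{16880}{37911}\right) - 19257 = - \frac{21031}{37911} - 19257 = - \frac{730073158}{37911}$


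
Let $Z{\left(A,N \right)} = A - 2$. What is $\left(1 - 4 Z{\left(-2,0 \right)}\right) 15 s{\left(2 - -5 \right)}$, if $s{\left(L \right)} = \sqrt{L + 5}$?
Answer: $510 \sqrt{3} \approx 883.35$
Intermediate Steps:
$Z{\left(A,N \right)} = -2 + A$
$s{\left(L \right)} = \sqrt{5 + L}$
$\left(1 - 4 Z{\left(-2,0 \right)}\right) 15 s{\left(2 - -5 \right)} = \left(1 - 4 \left(-2 - 2\right)\right) 15 \sqrt{5 + \left(2 - -5\right)} = \left(1 - -16\right) 15 \sqrt{5 + \left(2 + 5\right)} = \left(1 + 16\right) 15 \sqrt{5 + 7} = 17 \cdot 15 \sqrt{12} = 255 \cdot 2 \sqrt{3} = 510 \sqrt{3}$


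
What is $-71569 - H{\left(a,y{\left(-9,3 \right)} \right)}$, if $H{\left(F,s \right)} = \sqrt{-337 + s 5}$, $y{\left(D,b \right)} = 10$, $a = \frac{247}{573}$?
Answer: $-71569 - i \sqrt{287} \approx -71569.0 - 16.941 i$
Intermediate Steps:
$a = \frac{247}{573}$ ($a = 247 \cdot \frac{1}{573} = \frac{247}{573} \approx 0.43106$)
$H{\left(F,s \right)} = \sqrt{-337 + 5 s}$
$-71569 - H{\left(a,y{\left(-9,3 \right)} \right)} = -71569 - \sqrt{-337 + 5 \cdot 10} = -71569 - \sqrt{-337 + 50} = -71569 - \sqrt{-287} = -71569 - i \sqrt{287}$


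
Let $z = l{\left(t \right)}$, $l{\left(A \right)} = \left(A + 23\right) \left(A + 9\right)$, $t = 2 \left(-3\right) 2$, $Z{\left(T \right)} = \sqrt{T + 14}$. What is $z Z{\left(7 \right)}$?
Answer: $- 33 \sqrt{21} \approx -151.23$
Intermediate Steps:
$Z{\left(T \right)} = \sqrt{14 + T}$
$t = -12$ ($t = \left(-6\right) 2 = -12$)
$l{\left(A \right)} = \left(9 + A\right) \left(23 + A\right)$ ($l{\left(A \right)} = \left(23 + A\right) \left(9 + A\right) = \left(9 + A\right) \left(23 + A\right)$)
$z = -33$ ($z = 207 + \left(-12\right)^{2} + 32 \left(-12\right) = 207 + 144 - 384 = -33$)
$z Z{\left(7 \right)} = - 33 \sqrt{14 + 7} = - 33 \sqrt{21}$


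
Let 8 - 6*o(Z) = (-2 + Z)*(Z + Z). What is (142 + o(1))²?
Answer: 185761/9 ≈ 20640.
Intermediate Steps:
o(Z) = 4/3 - Z*(-2 + Z)/3 (o(Z) = 4/3 - (-2 + Z)*(Z + Z)/6 = 4/3 - (-2 + Z)*2*Z/6 = 4/3 - Z*(-2 + Z)/3)
(142 + o(1))² = (142 + (4/3 - ⅓*1² + (⅔)*1))² = (142 + (4/3 - ⅓*1 + ⅔))² = (142 + (4/3 - ⅓ + ⅔))² = (142 + 5/3)² = (431/3)² = 185761/9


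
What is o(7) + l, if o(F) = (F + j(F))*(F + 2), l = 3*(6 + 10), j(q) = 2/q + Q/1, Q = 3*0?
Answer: 795/7 ≈ 113.57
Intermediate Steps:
Q = 0
j(q) = 2/q (j(q) = 2/q + 0/1 = 2/q + 0*1 = 2/q + 0 = 2/q)
l = 48 (l = 3*16 = 48)
o(F) = (2 + F)*(F + 2/F) (o(F) = (F + 2/F)*(F + 2) = (F + 2/F)*(2 + F) = (2 + F)*(F + 2/F))
o(7) + l = (2 + 7**2 + 2*7 + 4/7) + 48 = (2 + 49 + 14 + 4*(1/7)) + 48 = (2 + 49 + 14 + 4/7) + 48 = 459/7 + 48 = 795/7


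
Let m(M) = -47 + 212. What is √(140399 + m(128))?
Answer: 2*√35141 ≈ 374.92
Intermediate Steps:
m(M) = 165
√(140399 + m(128)) = √(140399 + 165) = √140564 = 2*√35141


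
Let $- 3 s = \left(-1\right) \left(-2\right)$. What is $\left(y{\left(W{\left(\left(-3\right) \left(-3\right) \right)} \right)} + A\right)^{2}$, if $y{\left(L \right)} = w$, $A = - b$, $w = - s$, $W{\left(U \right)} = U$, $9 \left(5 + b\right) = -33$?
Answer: $\frac{784}{9} \approx 87.111$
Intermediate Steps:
$b = - \frac{26}{3}$ ($b = -5 + \frac{1}{9} \left(-33\right) = -5 - \frac{11}{3} = - \frac{26}{3} \approx -8.6667$)
$s = - \frac{2}{3}$ ($s = - \frac{\left(-1\right) \left(-2\right)}{3} = \left(- \frac{1}{3}\right) 2 = - \frac{2}{3} \approx -0.66667$)
$w = \frac{2}{3}$ ($w = \left(-1\right) \left(- \frac{2}{3}\right) = \frac{2}{3} \approx 0.66667$)
$A = \frac{26}{3}$ ($A = \left(-1\right) \left(- \frac{26}{3}\right) = \frac{26}{3} \approx 8.6667$)
$y{\left(L \right)} = \frac{2}{3}$
$\left(y{\left(W{\left(\left(-3\right) \left(-3\right) \right)} \right)} + A\right)^{2} = \left(\frac{2}{3} + \frac{26}{3}\right)^{2} = \left(\frac{28}{3}\right)^{2} = \frac{784}{9}$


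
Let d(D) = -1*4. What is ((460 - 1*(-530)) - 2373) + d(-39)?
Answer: -1387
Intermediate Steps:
d(D) = -4
((460 - 1*(-530)) - 2373) + d(-39) = ((460 - 1*(-530)) - 2373) - 4 = ((460 + 530) - 2373) - 4 = (990 - 2373) - 4 = -1383 - 4 = -1387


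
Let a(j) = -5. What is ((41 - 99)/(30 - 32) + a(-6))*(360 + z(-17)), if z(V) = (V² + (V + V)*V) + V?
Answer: 29040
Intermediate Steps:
z(V) = V + 3*V² (z(V) = (V² + (2*V)*V) + V = (V² + 2*V²) + V = 3*V² + V = V + 3*V²)
((41 - 99)/(30 - 32) + a(-6))*(360 + z(-17)) = ((41 - 99)/(30 - 32) - 5)*(360 - 17*(1 + 3*(-17))) = (-58/(-2) - 5)*(360 - 17*(1 - 51)) = (-58*(-½) - 5)*(360 - 17*(-50)) = (29 - 5)*(360 + 850) = 24*1210 = 29040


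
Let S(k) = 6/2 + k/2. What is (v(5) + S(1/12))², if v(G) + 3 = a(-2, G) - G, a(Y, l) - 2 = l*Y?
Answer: 96721/576 ≈ 167.92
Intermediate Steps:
a(Y, l) = 2 + Y*l (a(Y, l) = 2 + l*Y = 2 + Y*l)
S(k) = 3 + k/2 (S(k) = 6*(½) + k*(½) = 3 + k/2)
v(G) = -1 - 3*G (v(G) = -3 + ((2 - 2*G) - G) = -3 + (2 - 3*G) = -1 - 3*G)
(v(5) + S(1/12))² = ((-1 - 3*5) + (3 + (½)/12))² = ((-1 - 15) + (3 + (½)*(1/12)))² = (-16 + (3 + 1/24))² = (-16 + 73/24)² = (-311/24)² = 96721/576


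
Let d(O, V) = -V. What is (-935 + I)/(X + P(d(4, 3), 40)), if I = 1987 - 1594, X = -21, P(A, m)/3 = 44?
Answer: -542/111 ≈ -4.8829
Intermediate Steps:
P(A, m) = 132 (P(A, m) = 3*44 = 132)
I = 393
(-935 + I)/(X + P(d(4, 3), 40)) = (-935 + 393)/(-21 + 132) = -542/111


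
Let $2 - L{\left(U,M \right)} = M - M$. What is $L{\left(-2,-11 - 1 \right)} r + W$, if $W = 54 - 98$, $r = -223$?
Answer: $-490$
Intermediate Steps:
$L{\left(U,M \right)} = 2$ ($L{\left(U,M \right)} = 2 - \left(M - M\right) = 2 - 0 = 2 + 0 = 2$)
$W = -44$
$L{\left(-2,-11 - 1 \right)} r + W = 2 \left(-223\right) - 44 = -446 - 44 = -490$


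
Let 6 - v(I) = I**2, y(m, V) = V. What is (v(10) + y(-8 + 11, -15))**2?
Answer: 11881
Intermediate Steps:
v(I) = 6 - I**2
(v(10) + y(-8 + 11, -15))**2 = ((6 - 1*10**2) - 15)**2 = ((6 - 1*100) - 15)**2 = ((6 - 100) - 15)**2 = (-94 - 15)**2 = (-109)**2 = 11881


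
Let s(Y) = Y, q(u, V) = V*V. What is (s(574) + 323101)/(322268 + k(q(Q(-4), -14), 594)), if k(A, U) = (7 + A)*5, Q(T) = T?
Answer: 323675/323283 ≈ 1.0012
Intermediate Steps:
q(u, V) = V²
k(A, U) = 35 + 5*A
(s(574) + 323101)/(322268 + k(q(Q(-4), -14), 594)) = (574 + 323101)/(322268 + (35 + 5*(-14)²)) = 323675/(322268 + (35 + 5*196)) = 323675/(322268 + (35 + 980)) = 323675/(322268 + 1015) = 323675/323283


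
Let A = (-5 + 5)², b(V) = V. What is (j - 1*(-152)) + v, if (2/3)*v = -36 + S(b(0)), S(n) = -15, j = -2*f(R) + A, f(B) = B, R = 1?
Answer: 147/2 ≈ 73.500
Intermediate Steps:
A = 0 (A = 0² = 0)
j = -2 (j = -2*1 + 0 = -2 + 0 = -2)
v = -153/2 (v = 3*(-36 - 15)/2 = (3/2)*(-51) = -153/2 ≈ -76.500)
(j - 1*(-152)) + v = (-2 - 1*(-152)) - 153/2 = (-2 + 152) - 153/2 = 150 - 153/2 = 147/2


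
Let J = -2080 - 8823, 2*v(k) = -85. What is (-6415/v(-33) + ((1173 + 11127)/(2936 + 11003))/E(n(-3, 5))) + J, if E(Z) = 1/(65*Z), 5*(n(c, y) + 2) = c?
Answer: -2583178015/236963 ≈ -10901.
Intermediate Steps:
n(c, y) = -2 + c/5
v(k) = -85/2 (v(k) = (½)*(-85) = -85/2)
E(Z) = 1/(65*Z)
J = -10903
(-6415/v(-33) + ((1173 + 11127)/(2936 + 11003))/E(n(-3, 5))) + J = (-6415/(-85/2) + ((1173 + 11127)/(2936 + 11003))/((1/(65*(-2 + (⅕)*(-3)))))) - 10903 = (-6415*(-2/85) + (12300/13939)/((1/(65*(-2 - ⅗))))) - 10903 = (2566/17 + (12300*(1/13939))/((1/(65*(-13/5))))) - 10903 = (2566/17 + 12300/(13939*(((1/65)*(-5/13))))) - 10903 = (2566/17 + 12300/(13939*(-1/169))) - 10903 = (2566/17 + (12300/13939)*(-169)) - 10903 = (2566/17 - 2078700/13939) - 10903 = 429574/236963 - 10903 = -2583178015/236963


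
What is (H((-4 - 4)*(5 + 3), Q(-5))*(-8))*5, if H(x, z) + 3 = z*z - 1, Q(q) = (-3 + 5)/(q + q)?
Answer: 792/5 ≈ 158.40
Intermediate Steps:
Q(q) = 1/q (Q(q) = 2/((2*q)) = 2*(1/(2*q)) = 1/q)
H(x, z) = -4 + z² (H(x, z) = -3 + (z*z - 1) = -3 + (z² - 1) = -3 + (-1 + z²) = -4 + z²)
(H((-4 - 4)*(5 + 3), Q(-5))*(-8))*5 = ((-4 + (1/(-5))²)*(-8))*5 = ((-4 + (-⅕)²)*(-8))*5 = ((-4 + 1/25)*(-8))*5 = -99/25*(-8)*5 = (792/25)*5 = 792/5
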